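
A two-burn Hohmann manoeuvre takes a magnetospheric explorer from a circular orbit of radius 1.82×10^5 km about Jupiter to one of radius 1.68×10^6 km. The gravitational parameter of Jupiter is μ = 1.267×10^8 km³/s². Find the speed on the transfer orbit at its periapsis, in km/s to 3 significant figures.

v = 35.4 km/s

The Hohmann ellipse has a_t = (r₁ + r₂)/2 = 9.310×10^5 km.
The periapsis of the transfer ellipse is at r = 1.820×10^5 km.
Vis-viva: v = √[μ(2/r − 1/a_t)] = √[1.267×10^8 × (2/1.820×10^5 − 1/9.310×10^5)] = 35.44 km/s.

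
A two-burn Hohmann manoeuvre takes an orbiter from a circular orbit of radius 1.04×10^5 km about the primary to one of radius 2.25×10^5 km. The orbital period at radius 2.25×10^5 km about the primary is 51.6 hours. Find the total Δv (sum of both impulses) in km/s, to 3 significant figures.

Δv = 3.46 km/s

From Kepler's third law T² = 4π²r³/μ at r = 2.25×10^5 km, T = 51.6 hours = 51.6 × 3600 s = 1.8576×10^5 s: μ = 4π²r³/T² = 1.30318×10^7 km³/s².
The Hohmann ellipse has a_t = (r₁ + r₂)/2 = 1.645×10^5 km.
Circular speed at r₁: v₁ = √(μ/r₁) = √(1.30318×10^7/1.040×10^5) = 11.194 km/s.
Transfer-orbit speed at r₁ (v² = μ(2/r − 1/a)): v_p = √[μ(2/r₁ − 1/a_t)] = 13.092 km/s.
First burn Δv₁ = |v_p − v₁| = 1.898 km/s.
Circular speed at r₂: v₂ = √(μ/r₂) = 7.610 km/s.
Transfer-orbit speed at r₂: v_a = √[μ(2/r₂ − 1/a_t)] = 6.051 km/s.
Second burn Δv₂ = |v₂ − v_a| = 1.559 km/s.
Δv = Δv₁ + Δv₂ = 1.898 + 1.559 = 3.457 km/s.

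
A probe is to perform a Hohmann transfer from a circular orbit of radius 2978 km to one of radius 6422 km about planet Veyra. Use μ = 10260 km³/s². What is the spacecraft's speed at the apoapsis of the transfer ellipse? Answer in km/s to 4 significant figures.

v = 1.006 km/s

The Hohmann ellipse has a_t = (r₁ + r₂)/2 = 4700 km.
The apoapsis of the transfer ellipse is at r = 6422 km.
From the vis-viva equation, v = √[μ(2/r − 1/a_t)] = 1.006 km/s.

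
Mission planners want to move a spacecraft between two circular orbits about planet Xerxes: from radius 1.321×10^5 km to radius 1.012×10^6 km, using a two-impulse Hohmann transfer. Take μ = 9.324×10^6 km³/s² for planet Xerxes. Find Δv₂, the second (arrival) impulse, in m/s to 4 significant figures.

Transfer-ellipse semi-major axis a_t = (r₁ + r₂)/2 = (1.321×10^5 + 1.012×10^6)/2 = 5.7205×10^5 km.
On the circular orbit at r = 1.012×10^6 km, v_c = √(μ/r) = 3.0354 km/s.
Vis-viva on the transfer ellipse at r = 1.012×10^6 km gives v_t = √[μ(2/r − 1/a_t)] = 1.4586 km/s.
Δv₂ = |v_t − v_c| = |1.4586 − 3.0354| = 1.577 km/s.

Δv₂ = 1577 m/s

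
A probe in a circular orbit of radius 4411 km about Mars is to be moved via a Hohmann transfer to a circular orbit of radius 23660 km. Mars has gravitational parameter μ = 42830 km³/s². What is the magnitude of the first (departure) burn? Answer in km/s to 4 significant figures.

Semi-major axis of the transfer orbit: a_t = (4411 + 23660)/2 = 14035.5 km.
On the circular orbit at r = 4411 km, v_c = √(μ/r) = 3.11606 km/s.
Vis-viva on the transfer ellipse at r = 4411 km gives v_t = √[μ(2/r − 1/a_t)] = 4.04575 km/s.
Δv₁ = |v_t − v_c| = |4.04575 − 3.11606| = 0.9297 km/s.

Δv₁ = 0.9297 km/s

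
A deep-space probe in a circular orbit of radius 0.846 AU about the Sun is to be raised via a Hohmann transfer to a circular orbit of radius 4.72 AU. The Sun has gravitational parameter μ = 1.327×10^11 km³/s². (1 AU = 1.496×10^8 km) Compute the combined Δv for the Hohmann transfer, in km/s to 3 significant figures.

In km: r₁ = 0.846 × 1.496×10^8 = 1.265616×10^8 km; r₂ = 4.72 × 1.496×10^8 = 7.06112×10^8 km.
The Hohmann ellipse has a_t = (r₁ + r₂)/2 = 4.163368×10^8 km.
At r₁ the circular-orbit speed is v₁ = √(μ/r₁) = 32.381 km/s.
On the transfer ellipse at r₁, vis-viva gives v_p = √[μ(2/r₁ − 1/a_t)] = 42.170 km/s.
First burn Δv₁ = |v_p − v₁| = 9.789 km/s.
Circular speed at r₂: v₂ = √(μ/r₂) = 13.7088 km/s.
Transfer-orbit speed at r₂: v_a = √[μ(2/r₂ − 1/a_t)] = 7.55835 km/s.
Second burn Δv₂ = |v₂ − v_a| = 6.150 km/s.
Δv = Δv₁ + Δv₂ = 9.789 + 6.150 = 15.94 km/s.

Δv = 15.9 km/s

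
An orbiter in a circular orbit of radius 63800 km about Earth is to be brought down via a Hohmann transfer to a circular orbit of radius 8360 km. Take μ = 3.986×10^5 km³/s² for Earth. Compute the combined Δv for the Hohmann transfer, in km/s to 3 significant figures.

Δv = 3.57 km/s

Transfer-ellipse semi-major axis a_t = (r₁ + r₂)/2 = (63800 + 8360)/2 = 36080 km.
At r₁ the circular-orbit speed is v₁ = √(μ/r₁) = 2.4995 km/s.
Transfer-orbit speed at r₁ (vis-viva): v_a = √[μ(2/r₁ − 1/a_t)] = 1.2032 km/s.
First burn Δv₁ = |v_a − v₁| = 1.296 km/s.
Circular speed at r₂: v₂ = √(μ/r₂) = 6.905 km/s.
Transfer-orbit speed at r₂: v_p = √[μ(2/r₂ − 1/a_t)] = 9.182 km/s.
Second burn Δv₂ = |v₂ − v_p| = 2.277 km/s.
Total Δv = Δv₁ + Δv₂ = 3.573 km/s.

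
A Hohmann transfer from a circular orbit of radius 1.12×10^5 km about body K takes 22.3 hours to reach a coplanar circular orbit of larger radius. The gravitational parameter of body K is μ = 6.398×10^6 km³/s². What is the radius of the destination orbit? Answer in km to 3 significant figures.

r₂ = 2.10×10^5 km

Transfer time t = 22.3 hours = 80280 s, and t = π√(a_t³/μ).
So a_t = (μ t²/π²)^(1/3) = (6.398×10^6 × (80280)² / π²)^(1/3) = 1.6106×10^5 km.
Since a_t = (r₁ + r₂)/2, r₂ = 2a_t − r₁ = 2×1.6106×10^5 − 1.120×10^5 = 2.1012×10^5 km.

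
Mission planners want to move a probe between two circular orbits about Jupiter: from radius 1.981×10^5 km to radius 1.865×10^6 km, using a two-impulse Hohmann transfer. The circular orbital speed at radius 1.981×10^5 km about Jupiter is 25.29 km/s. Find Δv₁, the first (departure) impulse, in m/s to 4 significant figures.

Δv₁ = 8715 m/s

From the circular-orbit relation v² = μ/r at r = 1.981×10^5 km: μ = v²r = (25.29)² × 1.981×10^5 = 1.26702×10^8 km³/s².
Semi-major axis of the transfer orbit: a_t = (1.981×10^5 + 1.865×10^6)/2 = 1.03155×10^6 km.
Circular speed at r = 1.981×10^5 km: v_c = √(μ/r) = 25.290 km/s.
Vis-viva on the transfer ellipse at r = 1.981×10^5 km gives v_t = √[μ(2/r − 1/a_t)] = 34.005 km/s.
Δv₁ = |v_t − v_c| = |34.005 − 25.290| = 8.715 km/s.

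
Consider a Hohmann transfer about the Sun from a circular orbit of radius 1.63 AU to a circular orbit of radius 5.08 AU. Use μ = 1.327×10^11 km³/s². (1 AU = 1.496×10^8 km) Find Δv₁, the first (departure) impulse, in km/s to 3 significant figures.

Δv₁ = 5.38 km/s

In km: r₁ = 1.63 × 1.496×10^8 = 2.43848×10^8 km; r₂ = 5.08 × 1.496×10^8 = 7.59968×10^8 km.
The Hohmann ellipse has a_t = (r₁ + r₂)/2 = 5.01908×10^8 km.
On the circular orbit at r = 2.43848×10^8 km, v_c = √(μ/r) = 23.328 km/s.
Transfer-orbit speed at the same r (vis-viva, a = a_t): v_t = √[μ(2/r − 1/a_t)] = 28.705 km/s.
Δv₁ = |v_t − v_c| = |28.705 − 23.328| = 5.377 km/s.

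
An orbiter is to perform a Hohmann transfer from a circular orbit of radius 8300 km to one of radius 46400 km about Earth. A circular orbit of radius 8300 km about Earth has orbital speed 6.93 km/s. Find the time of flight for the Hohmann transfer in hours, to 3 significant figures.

From the circular-orbit relation v² = μ/r at r = 8300 km: μ = v²r = (6.93)² × 8300 = 3.98607×10^5 km³/s².
The Hohmann ellipse has a_t = (r₁ + r₂)/2 = 27350 km.
Transfer time t = π√(a_t³/μ) = π√((27350)³ / 3.98607×10^5) = 22510 s.
Converting: 22510 s ÷ 3600 s/hour = 6.25 hours.

t = 6.25 hours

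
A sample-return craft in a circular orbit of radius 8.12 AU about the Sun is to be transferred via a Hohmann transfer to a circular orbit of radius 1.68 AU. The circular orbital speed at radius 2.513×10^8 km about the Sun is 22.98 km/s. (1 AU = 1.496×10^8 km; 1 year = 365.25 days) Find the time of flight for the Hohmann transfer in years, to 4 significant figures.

t = 5.424 years

From the circular-orbit relation v² = μ/r at r = 2.513×10^8 km: μ = v²r = (22.98)² × 2.513×10^8 = 1.32707×10^11 km³/s².
In km: r₁ = 8.12 × 1.496×10^8 = 1.214752×10^9 km; r₂ = 1.68 × 1.496×10^8 = 2.51328×10^8 km.
Semi-major axis of the transfer orbit: a_t = (1.214752×10^9 + 2.51328×10^8)/2 = 7.3304×10^8 km.
Transfer time t = π√(a_t³/μ) = π√((7.3304×10^8)³ / 1.32707×10^11) = 1.7116×10^8 s.
Converting: 1.7116×10^8 s ÷ 3.15576×10^7 s/year (365.25 × 86400) = 5.424 years.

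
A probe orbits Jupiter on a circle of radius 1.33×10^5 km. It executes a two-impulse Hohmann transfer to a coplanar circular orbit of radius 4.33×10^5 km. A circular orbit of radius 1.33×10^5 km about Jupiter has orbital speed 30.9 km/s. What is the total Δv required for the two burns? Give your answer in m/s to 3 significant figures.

Δv = 12700 m/s

From the circular-orbit relation v² = μ/r at r = 1.33×10^5 km: μ = v²r = (30.9)² × 1.33×10^5 = 1.26990×10^8 km³/s².
Transfer-ellipse semi-major axis a_t = (r₁ + r₂)/2 = (1.330×10^5 + 4.330×10^5)/2 = 2.830×10^5 km.
At r₁ the circular-orbit speed is v₁ = √(μ/r₁) = 30.900 km/s.
On the transfer ellipse at r₁, vis-viva equation gives v_p = √[μ(2/r₁ − 1/a_t)] = 38.222 km/s.
First burn Δv₁ = |v_p − v₁| = 7.322 km/s.
At r₂, v₂ = √(μ/r₂) = 17.125 km/s.
Transfer-orbit speed at r₂: v_a = √[μ(2/r₂ − 1/a_t)] = 11.740 km/s.
Second burn Δv₂ = |v₂ − v_a| = 5.385 km/s.
Total Δv = Δv₁ + Δv₂ = 12.71 km/s.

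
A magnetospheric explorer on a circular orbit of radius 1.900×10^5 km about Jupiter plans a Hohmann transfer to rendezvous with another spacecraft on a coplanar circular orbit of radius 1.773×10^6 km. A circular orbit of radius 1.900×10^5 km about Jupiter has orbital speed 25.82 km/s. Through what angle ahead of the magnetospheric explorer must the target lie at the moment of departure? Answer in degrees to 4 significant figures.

φ = 105.9°

From the circular-orbit relation v² = μ/r at r = 1.900×10^5 km: μ = v²r = (25.82)² × 1.900×10^5 = 1.26668×10^8 km³/s².
Semi-major axis of the transfer orbit: a_t = (1.900×10^5 + 1.773×10^6)/2 = 9.815×10^5 km.
The half-period of the transfer ellipse is t = π√(a_t³/μ) = 2.714×10^5 s.
The target's mean motion on its circular orbit is ω₂ = √(μ/r₂³) = 4.767×10^-6 rad/s.
Angle swept by the target during transfer: ω₂·t = 1.294 rad = 74.14°.
Arrival is 180° from departure on the ellipse, so φ = 180° − 74.14° = 105.9°.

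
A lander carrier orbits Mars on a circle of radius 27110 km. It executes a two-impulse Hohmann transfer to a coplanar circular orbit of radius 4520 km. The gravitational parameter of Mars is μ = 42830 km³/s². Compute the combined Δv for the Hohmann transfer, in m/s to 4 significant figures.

Transfer-ellipse semi-major axis a_t = (r₁ + r₂)/2 = (27110 + 4520)/2 = 15815 km.
At r₁ the circular-orbit speed is v₁ = √(μ/r₁) = 1.257 km/s.
On the transfer ellipse at r₁, vis-viva gives v_a = √[μ(2/r₁ − 1/a_t)] = 0.6720 km/s.
First burn Δv₁ = |v_a − v₁| = 0.5850 km/s.
At r₂, v₂ = √(μ/r₂) = 3.078 km/s.
Transfer-orbit speed at r₂: v_p = √[μ(2/r₂ − 1/a_t)] = 4.030 km/s.
Second burn Δv₂ = |v₂ − v_p| = 0.9520 km/s.
Total Δv = Δv₁ + Δv₂ = 1.537 km/s.

Δv = 1537 m/s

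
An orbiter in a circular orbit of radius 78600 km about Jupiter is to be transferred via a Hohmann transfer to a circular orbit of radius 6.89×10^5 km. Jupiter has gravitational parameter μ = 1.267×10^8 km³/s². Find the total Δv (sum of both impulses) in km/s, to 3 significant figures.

Δv = 21.1 km/s

Transfer-ellipse semi-major axis a_t = (r₁ + r₂)/2 = (78600 + 6.890×10^5)/2 = 3.838×10^5 km.
Circular speed at r₁: v₁ = √(μ/r₁) = √(1.267×10^8/78600) = 40.149 km/s.
Transfer-orbit speed at r₁ (vis-viva): v_p = √[μ(2/r₁ − 1/a_t)] = 53.794 km/s.
First burn Δv₁ = |v_p − v₁| = 13.645 km/s.
At r₂, v₂ = √(μ/r₂) = 13.5606 km/s.
Transfer-orbit speed at r₂: v_a = √[μ(2/r₂ − 1/a_t)] = 6.13674 km/s.
Second burn Δv₂ = |v₂ − v_a| = 7.4239 km/s.
Δv = Δv₁ + Δv₂ = 13.645 + 7.4239 = 21.07 km/s.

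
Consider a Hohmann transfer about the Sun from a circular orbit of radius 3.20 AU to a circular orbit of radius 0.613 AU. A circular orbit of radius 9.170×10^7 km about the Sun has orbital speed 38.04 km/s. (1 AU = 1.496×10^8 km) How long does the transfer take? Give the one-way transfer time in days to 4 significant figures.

From the circular-orbit relation v² = μ/r at r = 9.170×10^7 km: μ = v²r = (38.04)² × 9.170×10^7 = 1.32694×10^11 km³/s².
In km: r₁ = 3.20 × 1.496×10^8 = 4.7872×10^8 km; r₂ = 0.613 × 1.496×10^8 = 9.17048×10^7 km.
Transfer-ellipse semi-major axis a_t = (r₁ + r₂)/2 = (4.7872×10^8 + 9.17048×10^7)/2 = 2.852124×10^8 km.
By Kepler's third law the transfer-orbit period is T = 2π√(a_t³/μ), so t = T/2 = 4.154×10^7 s.
Converting: 4.154×10^7 s ÷ 86400 s/day = 480.8 days.

t = 480.8 days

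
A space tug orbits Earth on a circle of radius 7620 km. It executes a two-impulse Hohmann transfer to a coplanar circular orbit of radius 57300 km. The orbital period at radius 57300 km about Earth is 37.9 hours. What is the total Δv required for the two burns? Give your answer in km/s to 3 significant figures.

From Kepler's third law T² = 4π²r³/μ at r = 57300 km, T = 37.9 hours = 37.9 × 3600 s = 1.3644×10^5 s: μ = 4π²r³/T² = 3.98970×10^5 km³/s².
The Hohmann ellipse has a_t = (r₁ + r₂)/2 = 32460 km.
At r₁ the circular-orbit speed is v₁ = √(μ/r₁) = 7.236 km/s.
Transfer-orbit speed at r₁ (v² = μ(2/r − 1/a)): v_p = √[μ(2/r₁ − 1/a_t)] = 9.614 km/s.
First burn Δv₁ = |v_p − v₁| = 2.378 km/s.
At r₂, v₂ = √(μ/r₂) = 2.6387 km/s.
Transfer-orbit speed at r₂: v_a = √[μ(2/r₂ − 1/a_t)] = 1.2785 km/s.
Second burn Δv₂ = |v₂ − v_a| = 1.360 km/s.
Total Δv = Δv₁ + Δv₂ = 3.738 km/s.

Δv = 3.74 km/s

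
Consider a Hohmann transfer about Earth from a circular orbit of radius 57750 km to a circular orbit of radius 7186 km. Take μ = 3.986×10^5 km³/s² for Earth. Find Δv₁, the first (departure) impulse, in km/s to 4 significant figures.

Δv₁ = 1.391 km/s

The Hohmann ellipse has a_t = (r₁ + r₂)/2 = 32468 km.
Circular speed at r = 57750 km: v_c = √(μ/r) = 2.627 km/s.
Vis-viva on the transfer ellipse at r = 57750 km gives v_t = √[μ(2/r − 1/a_t)] = 1.236 km/s.
Δv₁ = |v_t − v_c| = |1.236 − 2.627| = 1.391 km/s.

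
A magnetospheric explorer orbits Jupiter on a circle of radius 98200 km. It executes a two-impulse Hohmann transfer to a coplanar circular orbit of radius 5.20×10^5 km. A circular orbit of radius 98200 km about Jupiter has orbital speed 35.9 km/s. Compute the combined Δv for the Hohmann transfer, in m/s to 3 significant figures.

Δv = 17500 m/s

From the circular-orbit relation v² = μ/r at r = 98200 km: μ = v²r = (35.9)² × 98200 = 1.26561×10^8 km³/s².
Transfer-ellipse semi-major axis a_t = (r₁ + r₂)/2 = (98200 + 5.200×10^5)/2 = 3.091×10^5 km.
Circular speed at r₁: v₁ = √(μ/r₁) = √(1.26561×10^8/98200) = 35.90 km/s.
Transfer-orbit speed at r₁ (vis-viva equation): v_p = √[μ(2/r₁ − 1/a_t)] = 46.56 km/s.
First burn Δv₁ = |v_p − v₁| = 10.66 km/s.
At r₂, v₂ = √(μ/r₂) = 15.601 km/s.
Transfer-orbit speed at r₂: v_a = √[μ(2/r₂ − 1/a_t)] = 8.7934 km/s.
Second burn Δv₂ = |v₂ − v_a| = 6.808 km/s.
Δv = Δv₁ + Δv₂ = 10.66 + 6.808 = 17.47 km/s.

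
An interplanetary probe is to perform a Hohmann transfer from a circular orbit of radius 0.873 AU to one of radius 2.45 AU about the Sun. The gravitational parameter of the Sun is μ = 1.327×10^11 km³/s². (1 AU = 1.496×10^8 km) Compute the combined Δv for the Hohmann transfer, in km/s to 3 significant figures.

In km: r₁ = 0.873 × 1.496×10^8 = 1.306008×10^8 km; r₂ = 2.45 × 1.496×10^8 = 3.6652×10^8 km.
The Hohmann ellipse has a_t = (r₁ + r₂)/2 = 2.485604×10^8 km.
At r₁ the circular-orbit speed is v₁ = √(μ/r₁) = 31.876 km/s.
On the transfer ellipse at r₁, vis-viva gives v_p = √[μ(2/r₁ − 1/a_t)] = 38.708 km/s.
First burn Δv₁ = |v_p − v₁| = 6.832 km/s.
At r₂, v₂ = √(μ/r₂) = 19.028 km/s.
Transfer-orbit speed at r₂: v_a = √[μ(2/r₂ − 1/a_t)] = 13.793 km/s.
Second burn Δv₂ = |v₂ − v_a| = 5.235 km/s.
Total Δv = Δv₁ + Δv₂ = 12.07 km/s.

Δv = 12.1 km/s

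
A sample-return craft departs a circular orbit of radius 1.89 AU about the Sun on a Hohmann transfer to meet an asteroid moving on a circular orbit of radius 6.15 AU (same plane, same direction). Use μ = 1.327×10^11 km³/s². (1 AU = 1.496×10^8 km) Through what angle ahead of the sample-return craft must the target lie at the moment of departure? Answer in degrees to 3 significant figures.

In km: r₁ = 1.89 × 1.496×10^8 = 2.82744×10^8 km; r₂ = 6.15 × 1.496×10^8 = 9.2004×10^8 km.
The Hohmann ellipse has a_t = (r₁ + r₂)/2 = 6.01392×10^8 km.
Transfer time t = π√(a_t³/μ) = 1.27189×10^8 s.
Target angular speed ω₂ = √(μ/r₂³) = 1.30535×10^-8 rad/s.
Angle swept by the target during transfer: ω₂·t = 1.6603 rad = 95.13°.
The sample-return craft traverses 180° on the transfer ellipse, so the target must lead by 180° − 95.13° = 84.9°.

φ = 84.9°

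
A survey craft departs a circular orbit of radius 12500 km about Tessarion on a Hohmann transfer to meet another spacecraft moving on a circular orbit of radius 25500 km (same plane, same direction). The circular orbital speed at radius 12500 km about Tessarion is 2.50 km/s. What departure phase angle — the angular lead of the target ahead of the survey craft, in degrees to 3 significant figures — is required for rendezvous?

φ = 64.2°

From the circular-orbit relation v² = μ/r at r = 12500 km: μ = v²r = (2.50)² × 12500 = 78125.0 km³/s².
The Hohmann ellipse has a_t = (r₁ + r₂)/2 = 19000 km.
The half-period of the transfer ellipse is t = π√(a_t³/μ) = 29440 s.
Target angular speed ω₂ = √(μ/r₂³) = 6.864×10^-5 rad/s.
Angle swept by the target during transfer: ω₂·t = 2.021 rad = 115.8°.
Arrival is 180° from departure on the ellipse, so φ = 180° − 115.8° = 64.2°.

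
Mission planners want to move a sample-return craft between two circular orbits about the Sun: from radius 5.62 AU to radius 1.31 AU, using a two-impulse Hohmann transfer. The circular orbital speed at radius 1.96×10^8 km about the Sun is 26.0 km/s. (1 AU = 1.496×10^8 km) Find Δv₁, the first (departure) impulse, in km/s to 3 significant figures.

From the circular-orbit relation v² = μ/r at r = 1.96×10^8 km: μ = v²r = (26.0)² × 1.96×10^8 = 1.32496×10^11 km³/s².
In km: r₁ = 5.62 × 1.496×10^8 = 8.40752×10^8 km; r₂ = 1.31 × 1.496×10^8 = 1.95976×10^8 km.
Transfer-ellipse semi-major axis a_t = (r₁ + r₂)/2 = (8.40752×10^8 + 1.95976×10^8)/2 = 5.18364×10^8 km.
On the circular orbit at r = 8.40752×10^8 km, v_c = √(μ/r) = 12.554 km/s.
Transfer-orbit speed at the same r (vis-viva, a = a_t): v_t = √[μ(2/r − 1/a_t)] = 7.7188 km/s.
Δv₁ = |v_t − v_c| = |7.7188 − 12.554| = 4.835 km/s.

Δv₁ = 4.83 km/s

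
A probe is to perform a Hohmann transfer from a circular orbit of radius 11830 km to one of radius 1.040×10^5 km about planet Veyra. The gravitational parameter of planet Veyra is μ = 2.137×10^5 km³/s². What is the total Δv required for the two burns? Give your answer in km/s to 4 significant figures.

The Hohmann ellipse has a_t = (r₁ + r₂)/2 = 57915 km.
At r₁ the circular-orbit speed is v₁ = √(μ/r₁) = 4.250 km/s.
On the transfer ellipse at r₁, vis-viva equation gives v_p = √[μ(2/r₁ − 1/a_t)] = 5.695 km/s.
First burn Δv₁ = |v_p − v₁| = 1.445 km/s.
At r₂, v₂ = √(μ/r₂) = 1.4335 km/s.
Transfer-orbit speed at r₂: v_a = √[μ(2/r₂ − 1/a_t)] = 0.64786 km/s.
Second burn Δv₂ = |v₂ − v_a| = 0.7856 km/s.
Δv = Δv₁ + Δv₂ = 1.445 + 0.7856 = 2.231 km/s.

Δv = 2.231 km/s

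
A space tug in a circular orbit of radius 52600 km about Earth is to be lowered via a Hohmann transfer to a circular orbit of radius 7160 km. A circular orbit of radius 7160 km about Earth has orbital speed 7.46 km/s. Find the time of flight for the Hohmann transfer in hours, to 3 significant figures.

From the circular-orbit relation v² = μ/r at r = 7160 km: μ = v²r = (7.46)² × 7160 = 3.98465×10^5 km³/s².
The Hohmann ellipse has a_t = (r₁ + r₂)/2 = 29880 km.
By Kepler's third law the transfer-orbit period is T = 2π√(a_t³/μ), so t = T/2 = 25710 s.
Converting: 25710 s ÷ 3600 s/hour = 7.14 hours.

t = 7.14 hours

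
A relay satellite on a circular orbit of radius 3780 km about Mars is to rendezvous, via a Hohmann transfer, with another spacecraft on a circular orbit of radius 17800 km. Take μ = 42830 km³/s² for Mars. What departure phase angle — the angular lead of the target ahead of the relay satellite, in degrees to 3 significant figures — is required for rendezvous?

The Hohmann ellipse has a_t = (r₁ + r₂)/2 = 10790 km.
The half-period of the transfer ellipse is t = π√(a_t³/μ) = 17014 s.
The target's mean motion on its circular orbit is ω₂ = √(μ/r₂³) = 8.7145×10^-5 rad/s.
Angle swept by the target during transfer: ω₂·t = 1.4827 rad = 84.952°.
The relay satellite traverses 180° on the transfer ellipse, so the target must lead by 180° − 84.952° = 95.0°.

φ = 95.0°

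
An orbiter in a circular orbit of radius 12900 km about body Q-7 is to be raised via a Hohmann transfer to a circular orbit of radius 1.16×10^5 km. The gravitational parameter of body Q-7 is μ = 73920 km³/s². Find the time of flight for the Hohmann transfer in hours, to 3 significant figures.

The Hohmann ellipse has a_t = (r₁ + r₂)/2 = 64450 km.
By Kepler's third law the transfer-orbit period is T = 2π√(a_t³/μ), so t = T/2 = 1.891×10^5 s.
Converting: 1.891×10^5 s ÷ 3600 s/hour = 52.5 hours.

t = 52.5 hours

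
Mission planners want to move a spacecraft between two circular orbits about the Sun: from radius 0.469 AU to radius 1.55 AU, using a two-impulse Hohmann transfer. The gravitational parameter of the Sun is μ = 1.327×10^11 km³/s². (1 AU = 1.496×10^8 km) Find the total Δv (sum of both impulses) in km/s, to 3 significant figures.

Δv = 18.0 km/s

In km: r₁ = 0.469 × 1.496×10^8 = 7.01624×10^7 km; r₂ = 1.55 × 1.496×10^8 = 2.3188×10^8 km.
Transfer-ellipse semi-major axis a_t = (r₁ + r₂)/2 = (7.01624×10^7 + 2.3188×10^8)/2 = 1.510212×10^8 km.
At r₁ the circular-orbit speed is v₁ = √(μ/r₁) = 43.49 km/s.
On the transfer ellipse at r₁, vis-viva equation gives v_p = √[μ(2/r₁ − 1/a_t)] = 53.89 km/s.
First burn Δv₁ = |v_p − v₁| = 10.40 km/s.
At r₂, v₂ = √(μ/r₂) = 23.9223 km/s.
Transfer-orbit speed at r₂: v_a = √[μ(2/r₂ − 1/a_t)] = 16.3056 km/s.
Second burn Δv₂ = |v₂ − v_a| = 7.617 km/s.
Δv = Δv₁ + Δv₂ = 10.40 + 7.617 = 18.02 km/s.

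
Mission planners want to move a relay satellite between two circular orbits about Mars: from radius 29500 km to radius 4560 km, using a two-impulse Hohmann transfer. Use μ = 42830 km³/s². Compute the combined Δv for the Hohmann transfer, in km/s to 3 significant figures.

Transfer-ellipse semi-major axis a_t = (r₁ + r₂)/2 = (29500 + 4560)/2 = 17030 km.
At r₁ the circular-orbit speed is v₁ = √(μ/r₁) = 1.2049 km/s.
Transfer-orbit speed at r₁ (v² = μ(2/r − 1/a)): v_a = √[μ(2/r₁ − 1/a_t)] = 0.62350 km/s.
First burn Δv₁ = |v_a − v₁| = 0.5814 km/s.
Circular speed at r₂: v₂ = √(μ/r₂) = 3.0647 km/s.
Transfer-orbit speed at r₂: v_p = √[μ(2/r₂ − 1/a_t)] = 4.0336 km/s.
Second burn Δv₂ = |v₂ − v_p| = 0.9689 km/s.
Δv = Δv₁ + Δv₂ = 0.5814 + 0.9689 = 1.550 km/s.

Δv = 1.55 km/s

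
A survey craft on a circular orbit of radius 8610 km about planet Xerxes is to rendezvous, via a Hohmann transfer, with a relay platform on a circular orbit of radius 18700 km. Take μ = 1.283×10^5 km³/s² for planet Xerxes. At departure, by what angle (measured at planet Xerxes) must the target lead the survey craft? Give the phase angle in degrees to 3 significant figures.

The Hohmann ellipse has a_t = (r₁ + r₂)/2 = 13655 km.
Transfer time t = π√(a_t³/μ) = 13995 s.
The target's mean motion on its circular orbit is ω₂ = √(μ/r₂³) = 1.4007×10^-4 rad/s.
Angle swept by the target during transfer: ω₂·t = 1.960 rad = 112.3°.
Arrival is 180° from departure on the ellipse, so φ = 180° − 112.3° = 67.7°.

φ = 67.7°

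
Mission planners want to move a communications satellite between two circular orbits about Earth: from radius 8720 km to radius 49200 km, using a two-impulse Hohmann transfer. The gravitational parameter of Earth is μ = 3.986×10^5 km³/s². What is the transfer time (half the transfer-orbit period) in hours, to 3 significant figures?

Semi-major axis of the transfer orbit: a_t = (8720 + 49200)/2 = 28960 km.
Transfer time t = π√(a_t³/μ) = π√((28960)³ / 3.986×10^5) = 24520 s.
Converting: 24520 s ÷ 3600 s/hour = 6.81 hours.

t = 6.81 hours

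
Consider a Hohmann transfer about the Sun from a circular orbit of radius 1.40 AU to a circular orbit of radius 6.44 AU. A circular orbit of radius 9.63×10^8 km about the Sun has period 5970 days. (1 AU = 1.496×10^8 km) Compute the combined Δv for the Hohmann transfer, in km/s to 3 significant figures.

Δv = 11.8 km/s

From Kepler's third law T² = 4π²r³/μ at r = 9.63×10^8 km, T = 5970 days = 5970 × 86400 s = 5.15808×10^8 s: μ = 4π²r³/T² = 1.32514×10^11 km³/s².
In km: r₁ = 1.40 × 1.496×10^8 = 2.0944×10^8 km; r₂ = 6.44 × 1.496×10^8 = 9.63424×10^8 km.
The Hohmann ellipse has a_t = (r₁ + r₂)/2 = 5.86432×10^8 km.
At r₁ the circular-orbit speed is v₁ = √(μ/r₁) = 25.1537 km/s.
Transfer-orbit speed at r₁ (vis-viva): v_p = √[μ(2/r₁ − 1/a_t)] = 32.2405 km/s.
First burn Δv₁ = |v_p − v₁| = 7.087 km/s.
Circular speed at r₂: v₂ = √(μ/r₂) = 11.728 km/s.
Transfer-orbit speed at r₂: v_a = √[μ(2/r₂ − 1/a_t)] = 7.0088 km/s.
Second burn Δv₂ = |v₂ − v_a| = 4.719 km/s.
Δv = Δv₁ + Δv₂ = 7.087 + 4.719 = 11.81 km/s.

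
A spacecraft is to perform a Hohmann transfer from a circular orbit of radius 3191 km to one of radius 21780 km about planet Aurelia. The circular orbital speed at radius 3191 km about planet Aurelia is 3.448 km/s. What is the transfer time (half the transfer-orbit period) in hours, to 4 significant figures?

From the circular-orbit relation v² = μ/r at r = 3191 km: μ = v²r = (3.448)² × 3191 = 37936.9 km³/s².
Transfer-ellipse semi-major axis a_t = (r₁ + r₂)/2 = (3191 + 21780)/2 = 12485.5 km.
Half the transfer-orbit period gives t = π√(a_t³/μ) = 22502 s.
Converting: 22502 s ÷ 3600 s/hour = 6.251 hours.

t = 6.251 hours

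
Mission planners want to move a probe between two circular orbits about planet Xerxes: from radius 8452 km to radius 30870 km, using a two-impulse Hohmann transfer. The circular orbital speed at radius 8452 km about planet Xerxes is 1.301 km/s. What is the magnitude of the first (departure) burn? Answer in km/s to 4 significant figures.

From the circular-orbit relation v² = μ/r at r = 8452 km: μ = v²r = (1.301)² × 8452 = 14305.9 km³/s².
Semi-major axis of the transfer orbit: a_t = (8452 + 30870)/2 = 19661 km.
Circular speed at r = 8452 km: v_c = √(μ/r) = 1.3010 km/s.
Transfer-orbit speed at the same r (vis-viva, a = a_t): v_t = √[μ(2/r − 1/a_t)] = 1.6302 km/s.
Δv₁ = |v_t − v_c| = |1.6302 − 1.3010| = 0.3292 km/s.

Δv₁ = 0.3292 km/s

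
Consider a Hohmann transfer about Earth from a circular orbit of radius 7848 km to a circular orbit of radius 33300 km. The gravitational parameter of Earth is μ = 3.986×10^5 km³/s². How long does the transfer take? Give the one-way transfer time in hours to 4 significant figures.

Semi-major axis of the transfer orbit: a_t = (7848 + 33300)/2 = 20574 km.
Transfer time t = π√(a_t³/μ) = π√((20574)³ / 3.986×10^5) = 14685 s.
Converting: 14685 s ÷ 3600 s/hour = 4.079 hours.

t = 4.079 hours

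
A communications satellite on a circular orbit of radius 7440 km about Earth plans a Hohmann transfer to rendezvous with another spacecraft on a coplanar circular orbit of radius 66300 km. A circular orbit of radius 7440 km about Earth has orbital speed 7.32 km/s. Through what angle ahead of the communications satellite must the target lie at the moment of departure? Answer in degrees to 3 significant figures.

φ = 105°

From the circular-orbit relation v² = μ/r at r = 7440 km: μ = v²r = (7.32)² × 7440 = 3.98653×10^5 km³/s².
Transfer-ellipse semi-major axis a_t = (r₁ + r₂)/2 = (7440 + 66300)/2 = 36870 km.
Transfer time t = π√(a_t³/μ) = 35226 s.
The target's mean motion on its circular orbit is ω₂ = √(μ/r₂³) = 3.6985×10^-5 rad/s.
Angle swept by the target during transfer: ω₂·t = 1.30283 rad = 74.65°.
Arrival is 180° from departure on the ellipse, so φ = 180° − 74.65° = 105°.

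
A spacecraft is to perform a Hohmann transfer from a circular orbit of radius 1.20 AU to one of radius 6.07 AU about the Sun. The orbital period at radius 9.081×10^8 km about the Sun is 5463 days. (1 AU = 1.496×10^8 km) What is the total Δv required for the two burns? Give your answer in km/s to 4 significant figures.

From Kepler's third law T² = 4π²r³/μ at r = 9.081×10^8 km, T = 5463 days = 5463 × 86400 s = 4.720032×10^8 s: μ = 4π²r³/T² = 1.32700×10^11 km³/s².
In km: r₁ = 1.20 × 1.496×10^8 = 1.7952×10^8 km; r₂ = 6.07 × 1.496×10^8 = 9.08072×10^8 km.
Semi-major axis of the transfer orbit: a_t = (1.7952×10^8 + 9.08072×10^8)/2 = 5.43796×10^8 km.
At r₁ the circular-orbit speed is v₁ = √(μ/r₁) = 27.188 km/s.
Transfer-orbit speed at r₁ (vis-viva equation): v_p = √[μ(2/r₁ − 1/a_t)] = 35.133 km/s.
First burn Δv₁ = |v_p − v₁| = 7.945 km/s.
Circular speed at r₂: v₂ = √(μ/r₂) = 12.089 km/s.
Transfer-orbit speed at r₂: v_a = √[μ(2/r₂ − 1/a_t)] = 6.9457 km/s.
Second burn Δv₂ = |v₂ − v_a| = 5.143 km/s.
Total Δv = Δv₁ + Δv₂ = 13.09 km/s.

Δv = 13.09 km/s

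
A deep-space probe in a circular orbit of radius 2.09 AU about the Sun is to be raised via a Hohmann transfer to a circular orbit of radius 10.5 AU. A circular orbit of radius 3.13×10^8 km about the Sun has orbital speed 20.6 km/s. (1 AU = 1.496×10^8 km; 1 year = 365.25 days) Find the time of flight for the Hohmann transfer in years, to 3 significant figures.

From the circular-orbit relation v² = μ/r at r = 3.13×10^8 km: μ = v²r = (20.6)² × 3.13×10^8 = 1.32825×10^11 km³/s².
In km: r₁ = 2.09 × 1.496×10^8 = 3.12664×10^8 km; r₂ = 10.5 × 1.496×10^8 = 1.5708×10^9 km.
Semi-major axis of the transfer orbit: a_t = (3.12664×10^8 + 1.5708×10^9)/2 = 9.41732×10^8 km.
Half the transfer-orbit period gives t = π√(a_t³/μ) = 2.491×10^8 s.
Converting: 2.491×10^8 s ÷ 3.15576×10^7 s/year (365.25 × 86400) = 7.89 years.

t = 7.89 years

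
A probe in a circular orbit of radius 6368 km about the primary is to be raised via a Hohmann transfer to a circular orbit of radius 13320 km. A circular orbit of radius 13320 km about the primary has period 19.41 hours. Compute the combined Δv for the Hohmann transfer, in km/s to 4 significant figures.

From Kepler's third law T² = 4π²r³/μ at r = 13320 km, T = 19.41 hours = 19.41 × 3600 s = 69876 s: μ = 4π²r³/T² = 19108.0 km³/s².
Transfer-ellipse semi-major axis a_t = (r₁ + r₂)/2 = (6368 + 13320)/2 = 9844 km.
At r₁ the circular-orbit speed is v₁ = √(μ/r₁) = 1.7322 km/s.
On the transfer ellipse at r₁, v² = μ(2/r − 1/a) gives v_p = √[μ(2/r₁ − 1/a_t)] = 2.0150 km/s.
First burn Δv₁ = |v_p − v₁| = 0.2828 km/s.
At r₂, v₂ = √(μ/r₂) = 1.1977 km/s.
Transfer-orbit speed at r₂: v_a = √[μ(2/r₂ − 1/a_t)] = 0.96332 km/s.
Second burn Δv₂ = |v₂ − v_a| = 0.2344 km/s.
Total Δv = Δv₁ + Δv₂ = 0.5172 km/s.

Δv = 0.5172 km/s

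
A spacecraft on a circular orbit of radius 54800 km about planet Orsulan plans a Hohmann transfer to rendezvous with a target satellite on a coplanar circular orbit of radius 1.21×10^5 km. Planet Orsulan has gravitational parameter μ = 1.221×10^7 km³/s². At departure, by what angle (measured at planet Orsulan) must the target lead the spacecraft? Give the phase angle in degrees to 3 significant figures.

Semi-major axis of the transfer orbit: a_t = (54800 + 1.210×10^5)/2 = 87900 km.
Transfer time t = π√(a_t³/μ) = 23430 s.
The target's mean motion on its circular orbit is ω₂ = √(μ/r₂³) = 8.302×10^-5 rad/s.
Angle swept by the target during transfer: ω₂·t = 1.945 rad = 111.4°.
Arrival is 180° from departure on the ellipse, so φ = 180° − 111.4° = 68.6°.

φ = 68.6°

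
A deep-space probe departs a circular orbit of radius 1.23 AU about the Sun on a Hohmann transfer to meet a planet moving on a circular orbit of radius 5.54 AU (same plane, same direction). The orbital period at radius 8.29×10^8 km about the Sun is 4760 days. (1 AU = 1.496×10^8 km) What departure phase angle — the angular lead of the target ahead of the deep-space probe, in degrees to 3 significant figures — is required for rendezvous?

From Kepler's third law T² = 4π²r³/μ at r = 8.29×10^8 km, T = 4760 days = 4760 × 86400 s = 4.11264×10^8 s: μ = 4π²r³/T² = 1.32979×10^11 km³/s².
In km: r₁ = 1.23 × 1.496×10^8 = 1.84008×10^8 km; r₂ = 5.54 × 1.496×10^8 = 8.28784×10^8 km.
The Hohmann ellipse has a_t = (r₁ + r₂)/2 = 5.06396×10^8 km.
The half-period of the transfer ellipse is t = π√(a_t³/μ) = 9.8174×10^7 s.
Target angular speed ω₂ = √(μ/r₂³) = 1.5284×10^-8 rad/s.
Angle swept by the target during transfer: ω₂·t = 1.5005 rad = 85.97°.
The deep-space probe traverses 180° on the transfer ellipse, so the target must lead by 180° − 85.97° = 94.0°.

φ = 94.0°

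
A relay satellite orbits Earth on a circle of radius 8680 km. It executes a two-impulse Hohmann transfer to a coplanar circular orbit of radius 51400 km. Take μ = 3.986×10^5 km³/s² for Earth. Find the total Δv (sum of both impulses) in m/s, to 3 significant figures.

Δv = 3380 m/s

Semi-major axis of the transfer orbit: a_t = (8680 + 51400)/2 = 30040 km.
At r₁ the circular-orbit speed is v₁ = √(μ/r₁) = 6.7766 km/s.
On the transfer ellipse at r₁, v² = μ(2/r − 1/a) gives v_p = √[μ(2/r₁ − 1/a_t)] = 8.8642 km/s.
First burn Δv₁ = |v_p − v₁| = 2.088 km/s.
Circular speed at r₂: v₂ = √(μ/r₂) = 2.785 km/s.
Transfer-orbit speed at r₂: v_a = √[μ(2/r₂ − 1/a_t)] = 1.497 km/s.
Second burn Δv₂ = |v₂ − v_a| = 1.288 km/s.
Total Δv = Δv₁ + Δv₂ = 3.376 km/s.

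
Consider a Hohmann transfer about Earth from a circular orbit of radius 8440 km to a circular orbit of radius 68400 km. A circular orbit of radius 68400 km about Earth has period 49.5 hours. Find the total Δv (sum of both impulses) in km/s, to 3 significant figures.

Δv = 3.58 km/s

From Kepler's third law T² = 4π²r³/μ at r = 68400 km, T = 49.5 hours = 49.5 × 3600 s = 1.782×10^5 s: μ = 4π²r³/T² = 3.97844×10^5 km³/s².
Semi-major axis of the transfer orbit: a_t = (8440 + 68400)/2 = 38420 km.
At r₁ the circular-orbit speed is v₁ = √(μ/r₁) = 6.866 km/s.
On the transfer ellipse at r₁, v² = μ(2/r − 1/a) gives v_p = √[μ(2/r₁ − 1/a_t)] = 9.161 km/s.
First burn Δv₁ = |v_p − v₁| = 2.295 km/s.
At r₂, v₂ = √(μ/r₂) = 2.4117 km/s.
Transfer-orbit speed at r₂: v_a = √[μ(2/r₂ − 1/a_t)] = 1.1304 km/s.
Second burn Δv₂ = |v₂ − v_a| = 1.281 km/s.
Δv = Δv₁ + Δv₂ = 2.295 + 1.281 = 3.576 km/s.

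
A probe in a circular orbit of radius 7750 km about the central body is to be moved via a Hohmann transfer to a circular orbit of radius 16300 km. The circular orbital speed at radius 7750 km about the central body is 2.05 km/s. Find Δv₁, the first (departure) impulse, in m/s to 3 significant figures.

From the circular-orbit relation v² = μ/r at r = 7750 km: μ = v²r = (2.05)² × 7750 = 32569.4 km³/s².
Transfer-ellipse semi-major axis a_t = (r₁ + r₂)/2 = (7750 + 16300)/2 = 12025 km.
On the circular orbit at r = 7750 km, v_c = √(μ/r) = 2.0500 km/s.
Vis-viva on the transfer ellipse at r = 7750 km gives v_t = √[μ(2/r − 1/a_t)] = 2.3867 km/s.
Δv₁ = |v_t − v_c| = |2.3867 − 2.0500| = 0.3367 km/s.

Δv₁ = 337 m/s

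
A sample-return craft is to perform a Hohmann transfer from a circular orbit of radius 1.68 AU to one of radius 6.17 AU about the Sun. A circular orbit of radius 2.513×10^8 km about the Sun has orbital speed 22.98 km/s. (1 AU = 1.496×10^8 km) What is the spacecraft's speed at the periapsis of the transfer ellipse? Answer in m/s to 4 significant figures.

From the circular-orbit relation v² = μ/r at r = 2.513×10^8 km: μ = v²r = (22.98)² × 2.513×10^8 = 1.32707×10^11 km³/s².
In km: r₁ = 1.68 × 1.496×10^8 = 2.51328×10^8 km; r₂ = 6.17 × 1.496×10^8 = 9.23032×10^8 km.
Transfer-ellipse semi-major axis a_t = (r₁ + r₂)/2 = (2.51328×10^8 + 9.23032×10^8)/2 = 5.8718×10^8 km.
The periapsis of the transfer ellipse is at r = 2.51328×10^8 km.
Applying v² = μ(2/r − 1/a_t): v = 28.81 km/s.

v = 28810 m/s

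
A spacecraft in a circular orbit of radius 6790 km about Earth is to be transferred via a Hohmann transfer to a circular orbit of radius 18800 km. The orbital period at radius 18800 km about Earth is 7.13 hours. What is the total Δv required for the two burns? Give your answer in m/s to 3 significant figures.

From Kepler's third law T² = 4π²r³/μ at r = 18800 km, T = 7.13 hours = 7.13 × 3600 s = 25668 s: μ = 4π²r³/T² = 3.98152×10^5 km³/s².
Transfer-ellipse semi-major axis a_t = (r₁ + r₂)/2 = (6790 + 18800)/2 = 12795 km.
Circular speed at r₁: v₁ = √(μ/r₁) = √(3.98152×10^5/6790) = 7.6575 km/s.
On the transfer ellipse at r₁, v² = μ(2/r − 1/a) gives v_p = √[μ(2/r₁ − 1/a_t)] = 9.2821 km/s.
First burn Δv₁ = |v_p − v₁| = 1.6246 km/s.
At r₂, v₂ = √(μ/r₂) = 4.6020 km/s.
Transfer-orbit speed at r₂: v_a = √[μ(2/r₂ − 1/a_t)] = 3.3524 km/s.
Second burn Δv₂ = |v₂ − v_a| = 1.2496 km/s.
Δv = Δv₁ + Δv₂ = 1.6246 + 1.2496 = 2.874 km/s.

Δv = 2870 m/s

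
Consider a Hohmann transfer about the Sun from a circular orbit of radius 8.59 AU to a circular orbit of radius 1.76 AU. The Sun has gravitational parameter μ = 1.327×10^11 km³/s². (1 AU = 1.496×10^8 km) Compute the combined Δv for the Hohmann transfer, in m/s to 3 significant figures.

Δv = 10700 m/s

In km: r₁ = 8.59 × 1.496×10^8 = 1.285064×10^9 km; r₂ = 1.76 × 1.496×10^8 = 2.63296×10^8 km.
Transfer-ellipse semi-major axis a_t = (r₁ + r₂)/2 = (1.285064×10^9 + 2.63296×10^8)/2 = 7.7418×10^8 km.
At r₁ the circular-orbit speed is v₁ = √(μ/r₁) = 10.162 km/s.
On the transfer ellipse at r₁, vis-viva equation gives v_a = √[μ(2/r₁ − 1/a_t)] = 5.9262 km/s.
First burn Δv₁ = |v_a − v₁| = 4.236 km/s.
At r₂, v₂ = √(μ/r₂) = 22.450 km/s.
Transfer-orbit speed at r₂: v_p = √[μ(2/r₂ − 1/a_t)] = 28.924 km/s.
Second burn Δv₂ = |v₂ − v_p| = 6.474 km/s.
Δv = Δv₁ + Δv₂ = 4.236 + 6.474 = 10.71 km/s.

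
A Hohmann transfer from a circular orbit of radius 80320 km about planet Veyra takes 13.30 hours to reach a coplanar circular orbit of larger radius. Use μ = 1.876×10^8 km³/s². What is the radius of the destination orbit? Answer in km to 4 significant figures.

Transfer time t = 13.30 hours = 47880 s, and t = π√(a_t³/μ).
So a_t = (μ t²/π²)^(1/3) = (1.876×10^8 × (47880)² / π²)^(1/3) = 3.5190×10^5 km.
Since a_t = (r₁ + r₂)/2, r₂ = 2a_t − r₁ = 2×3.5190×10^5 − 80320 = 6.2348×10^5 km.

r₂ = 6.235×10^5 km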